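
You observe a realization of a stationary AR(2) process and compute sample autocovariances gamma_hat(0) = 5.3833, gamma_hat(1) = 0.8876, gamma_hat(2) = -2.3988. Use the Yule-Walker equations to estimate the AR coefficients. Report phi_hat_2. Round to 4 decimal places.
\hat\phi_{2} = -0.4860

The Yule-Walker equations for an AR(p) process read, in matrix form,
  Gamma_p phi = r_p,   with   (Gamma_p)_{ij} = gamma(|i - j|),
                       (r_p)_i = gamma(i),   i,j = 1..p.
Substitute the sample gammas (Toeplitz matrix and right-hand side of size 2):
  Gamma_p = [[5.3833, 0.8876], [0.8876, 5.3833]]
  r_p     = [0.8876, -2.3988]
Written out:
  5.3833 phi_1 + 0.8876 phi_2 = 0.8876
  0.8876 phi_1 + 5.3833 phi_2 = -2.3988
Solve by Cramer's rule:
  det = gamma(0)^2 - gamma(1)^2 = (5.3833)^2 - (0.8876)^2 = 28.97991889 - 0.78783376 = 28.19208513
  phi_hat_1 = [gamma(1) gamma(0) - gamma(1) gamma(2)] / det = [(0.8876)(5.3833) - (0.8876)(-2.3988)] / 28.19208513 = 6.90739196 / 28.19208513 = 0.245
  phi_hat_2 = [gamma(0) gamma(2) - gamma(1)^2] / det = [(5.3833)(-2.3988) - (0.8876)^2] / 28.19208513 = -13.7012938 / 28.19208513 = -0.486
So phi_hat = [0.2450, -0.4860].
Therefore phi_hat_2 = -0.4860.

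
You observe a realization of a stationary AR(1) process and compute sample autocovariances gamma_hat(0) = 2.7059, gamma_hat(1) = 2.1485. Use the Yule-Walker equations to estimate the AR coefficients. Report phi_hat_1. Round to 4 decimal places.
\hat\phi_{1} = 0.7940

The Yule-Walker equations for an AR(p) process read, in matrix form,
  Gamma_p phi = r_p,   with   (Gamma_p)_{ij} = gamma(|i - j|),
                       (r_p)_i = gamma(i),   i,j = 1..p.
Substitute the sample gammas (Toeplitz matrix and right-hand side of size 1):
  Gamma_p = [[2.7059]]
  r_p     = [2.1485]
With p = 1 this is the single equation gamma(0) phi_1 = gamma(1):
  phi_hat_1 = gamma(1) / gamma(0) = 2.1485 / 2.7059 = 0.7940.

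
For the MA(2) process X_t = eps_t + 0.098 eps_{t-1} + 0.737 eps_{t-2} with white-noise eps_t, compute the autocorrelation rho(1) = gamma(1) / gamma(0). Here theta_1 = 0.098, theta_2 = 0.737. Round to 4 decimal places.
\rho(1) = 0.1096

For an MA(q) process with theta_0 = 1, the autocovariance is
  gamma(k) = sigma^2 * sum_{i=0..q-k} theta_i * theta_{i+k},
and rho(k) = gamma(k) / gamma(0). Sigma^2 cancels.
  numerator   = (1)*(0.098) + (0.098)*(0.737) = 0.170226.
  denominator = (1)^2 + (0.098)^2 + (0.737)^2 = 1.552773.
  rho(1) = 0.170226 / 1.552773 = 0.1096.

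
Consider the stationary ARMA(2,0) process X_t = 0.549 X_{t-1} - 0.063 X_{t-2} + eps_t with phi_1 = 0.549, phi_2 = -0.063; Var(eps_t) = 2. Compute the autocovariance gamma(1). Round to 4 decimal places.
\gamma(1) = 1.4143

Multiply the model equation by X_{t-k} and take expectations. With theta_0 = psi_0 = 1 and psi_j the MA(infinity) weights, this gives
  gamma(k) - sum_i phi_i gamma(k-i) = c_k,
  c_k = sigma^2 * sum_{j=k..q} theta_j psi_{j-k}   (c_k = 0 for k > q),
using gamma(-m) = gamma(m).
Pure AR (q = 0): c_0 = sigma^2 = 2, c_k = 0 for k >= 1.
Equations for k = 0, 1, 2 (AR order 2, c_2 = 0):
  (E0) gamma(0) = phi_1 gamma(1) + phi_2 gamma(2) + c_0
  (E1) gamma(1) = phi_1 gamma(0) + phi_2 gamma(1) + c_1
  (E2) gamma(2) = phi_1 gamma(1) + phi_2 gamma(0)
From (E1): gamma(1) = A gamma(0) + B with
  A = phi_1 / (1 - phi_2) = 0.549 / 1.063 = 0.516463,   B = c_1 / (1 - phi_2) = 0 / 1.063 = 0.
Insert (E2) into (E0): gamma(0) (1 - phi_2^2) = phi_1 (1 + phi_2) gamma(1) + c_0.
  phi_1 (1 + phi_2) = (0.549)(0.937) = 0.514413,   1 - phi_2^2 = 0.996031.
Replace gamma(1) by A gamma(0) + B and collect gamma(0):
  gamma(0) [0.996031 - (0.514413)(0.516463)] = c_0 = 2
  gamma(0) * 0.730356 = 2
  gamma(0) = 2 / 0.730356 = 2.738391.
  gamma(1) = A gamma(0) = (0.516463)(2.738391) = 1.414277.
Therefore gamma(1) = 1.4143 (to 4 decimal places).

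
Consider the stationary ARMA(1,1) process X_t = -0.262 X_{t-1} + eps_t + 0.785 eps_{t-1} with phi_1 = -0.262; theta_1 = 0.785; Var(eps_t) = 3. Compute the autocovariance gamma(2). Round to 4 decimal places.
\gamma(2) = -0.3506

Multiply the model equation by X_{t-k} and take expectations. With theta_0 = psi_0 = 1 and psi_j the MA(infinity) weights, this gives
  gamma(k) - sum_i phi_i gamma(k-i) = c_k,
  c_k = sigma^2 * sum_{j=k..q} theta_j psi_{j-k}   (c_k = 0 for k > q),
using gamma(-m) = gamma(m).
psi-weights needed (psi_j = theta_j + sum_i phi_i psi_{j-i}):
  psi_1 = theta_1 + phi_1 = 0.785 + (-0.262) = 0.523
Right-hand sides:
  c_0 = sigma^2 (1 + theta_1 psi_1) = 3 * (1 + (0.785)(0.523)) = 3 * 1.410555 = 4.231665
  c_1 = sigma^2 theta_1 = 3 * (0.785) = 2.355
  c_2 = 0
Equations for k = 0 and k = 1 (AR order 1):
  gamma(0) = phi_1 gamma(1) + c_0
  gamma(1) = phi_1 gamma(0) + c_1
Substituting the second into the first: gamma(0) (1 - phi_1^2) = c_0 + phi_1 c_1, so
  gamma(0) = (c_0 + phi_1 c_1) / (1 - phi_1^2) = (4.231665 + (-0.262)(2.355)) / (1 - (-0.262)^2) = 3.614655 / 0.931356 = 3.881067.
  gamma(1) = phi_1 gamma(0) + c_1 = (-0.262)(3.881067) + (2.355) = 1.33816.
For k = 2 (> q): gamma(2) = phi_1 gamma(1) = (-0.262)(1.33816) = -0.350598.
Therefore gamma(2) = -0.3506 (to 4 decimal places).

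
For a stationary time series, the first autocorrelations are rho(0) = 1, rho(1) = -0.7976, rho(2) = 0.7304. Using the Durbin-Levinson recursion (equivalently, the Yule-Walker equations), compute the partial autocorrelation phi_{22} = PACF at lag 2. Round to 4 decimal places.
\phi_{22} = 0.2590

The PACF at lag k is phi_{kk}, the last component of the solution
to the Yule-Walker system G_k phi = r_k where
  (G_k)_{ij} = rho(|i - j|), (r_k)_i = rho(i), i,j = 1..k.
Equivalently, Durbin-Levinson gives phi_{kk} iteratively:
  phi_{11} = rho(1)
  phi_{kk} = [rho(k) - sum_{j=1..k-1} phi_{k-1,j} rho(k-j)]
            / [1 - sum_{j=1..k-1} phi_{k-1,j} rho(j)],
  phi_{k,j} = phi_{k-1,j} - phi_{kk} phi_{k-1,k-j},  j = 1..k-1.
Step k = 1:
  phi_11 = rho(1) = -0.7976.
Step k = 2:
  phi_22 = [rho(2) - phi_11 rho(1)] / [1 - phi_11 rho(1)] = [0.7304 - (-0.7976)(-0.7976)] / [1 - (-0.7976)(-0.7976)]
         = 0.09423424 / 0.36383424 = 0.259.
Therefore phi_{22} = 0.2590.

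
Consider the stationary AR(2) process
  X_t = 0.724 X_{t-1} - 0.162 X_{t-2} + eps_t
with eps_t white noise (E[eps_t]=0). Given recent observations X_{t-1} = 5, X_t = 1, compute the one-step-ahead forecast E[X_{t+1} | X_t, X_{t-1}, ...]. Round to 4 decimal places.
E[X_{t+1} \mid \mathcal F_t] = -0.0860

For an AR(p) model X_t = c + sum_i phi_i X_{t-i} + eps_t, the
one-step-ahead conditional mean is
  E[X_{t+1} | X_t, ...] = c + sum_i phi_i X_{t+1-i}.
Substitute known values:
  E[X_{t+1} | ...] = (0.724) * (1) + (-0.162) * (5)
                   = -0.0860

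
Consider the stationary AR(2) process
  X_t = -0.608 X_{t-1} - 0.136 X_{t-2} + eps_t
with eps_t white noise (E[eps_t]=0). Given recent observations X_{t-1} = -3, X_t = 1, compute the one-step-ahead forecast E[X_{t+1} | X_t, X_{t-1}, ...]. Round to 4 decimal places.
E[X_{t+1} \mid \mathcal F_t] = -0.2000

For an AR(p) model X_t = c + sum_i phi_i X_{t-i} + eps_t, the
one-step-ahead conditional mean is
  E[X_{t+1} | X_t, ...] = c + sum_i phi_i X_{t+1-i}.
Substitute known values:
  E[X_{t+1} | ...] = (-0.608) * (1) + (-0.136) * (-3)
                   = -0.2000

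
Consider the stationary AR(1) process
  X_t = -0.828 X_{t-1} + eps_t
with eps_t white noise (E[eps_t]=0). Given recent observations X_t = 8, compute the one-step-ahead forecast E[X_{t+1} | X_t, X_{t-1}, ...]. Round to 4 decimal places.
E[X_{t+1} \mid \mathcal F_t] = -6.6240

For an AR(p) model X_t = c + sum_i phi_i X_{t-i} + eps_t, the
one-step-ahead conditional mean is
  E[X_{t+1} | X_t, ...] = c + sum_i phi_i X_{t+1-i}.
Substitute known values:
  E[X_{t+1} | ...] = (-0.828) * (8)
                   = -6.6240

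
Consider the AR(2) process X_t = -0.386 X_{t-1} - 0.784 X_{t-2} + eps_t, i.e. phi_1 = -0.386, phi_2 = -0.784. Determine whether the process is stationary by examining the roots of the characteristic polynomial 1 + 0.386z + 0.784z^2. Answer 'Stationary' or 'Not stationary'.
\text{Stationary}

The AR(p) characteristic polynomial is P(z) = 1 + 0.386z + 0.784z^2.
Stationarity requires all roots to lie outside the unit circle, i.e. |z| > 1 for every root.
Set 1 + (0.386) z + (0.784) z^2 = 0, i.e. a z^2 + b z + c = 0 with a = 0.784, b = 0.386, c = 1.
Discriminant D = b^2 - 4ac = (0.386)^2 - 4*(0.784)*1 = 0.148996 - (3.136) = -2.987004.
D < 0, so the roots are the complex-conjugate pair z = (-b +/- i sqrt(-D)) / (2a) = -0.2462 +/- 1.1022i.
For a conjugate pair |z|^2 = z * conj(z) = (product of roots) = c/a = 1/(0.784) = 1.27551, so |z| = sqrt(1.27551) = 1.1294 for both roots.
Moduli of all roots: 1.1294, 1.1294.
All moduli strictly greater than 1? Yes.
Verdict: Stationary.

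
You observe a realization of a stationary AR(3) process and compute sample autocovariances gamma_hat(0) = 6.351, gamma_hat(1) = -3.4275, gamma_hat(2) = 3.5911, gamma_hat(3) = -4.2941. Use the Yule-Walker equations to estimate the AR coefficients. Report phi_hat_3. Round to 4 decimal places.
\hat\phi_{3} = -0.4650

The Yule-Walker equations for an AR(p) process read, in matrix form,
  Gamma_p phi = r_p,   with   (Gamma_p)_{ij} = gamma(|i - j|),
                       (r_p)_i = gamma(i),   i,j = 1..p.
Substitute the sample gammas (Toeplitz matrix and right-hand side of size 3):
  Gamma_p = [[6.351, -3.4275, 3.5911], [-3.4275, 6.351, -3.4275], [3.5911, -3.4275, 6.351]]
  r_p     = [-3.4275, 3.5911, -4.2941]
Written out (R1..R3):
  (R1) 6.351 phi_1 - 3.4275 phi_2 + 3.5911 phi_3 = -3.4275
  (R2) -3.4275 phi_1 + 6.351 phi_2 - 3.4275 phi_3 = 3.5911
  (R3) 3.5911 phi_1 - 3.4275 phi_2 + 6.351 phi_3 = -4.2941
Gaussian elimination:
  R2 <- R2 - (-3.4275/6.351) R1 = R2 - (-0.539679) R1:  4.501251 phi_2 - 1.489459 phi_3 = 1.741351
  R3 <- R3 - (3.5911/6.351) R1 = R3 - (0.565439) R1:  -1.489459 phi_2 + 4.320454 phi_3 = -2.356059
  R3 <- R3 - (-1.489459/4.501251) R2 = R3 - (-0.330899) R2:  3.827593 phi_3 = -1.779848
Back-substitution:
  phi_hat_3 = -1.779848 / 3.827593 = -0.465005
  phi_hat_2 = (1.741351 - (-1.489459)(-0.465005)) / 4.501251 = 0.23299
  phi_hat_1 = (-3.4275 - (-3.4275)(0.23299) - (3.5911)(-0.465005)) / 6.351 = -0.151008
So phi_hat = [-0.1510, 0.2330, -0.4650].
Therefore phi_hat_3 = -0.4650.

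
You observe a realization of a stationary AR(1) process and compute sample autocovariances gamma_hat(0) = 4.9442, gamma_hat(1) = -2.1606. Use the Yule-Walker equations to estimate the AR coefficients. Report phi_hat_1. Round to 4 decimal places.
\hat\phi_{1} = -0.4370

The Yule-Walker equations for an AR(p) process read, in matrix form,
  Gamma_p phi = r_p,   with   (Gamma_p)_{ij} = gamma(|i - j|),
                       (r_p)_i = gamma(i),   i,j = 1..p.
Substitute the sample gammas (Toeplitz matrix and right-hand side of size 1):
  Gamma_p = [[4.9442]]
  r_p     = [-2.1606]
With p = 1 this is the single equation gamma(0) phi_1 = gamma(1):
  phi_hat_1 = gamma(1) / gamma(0) = -2.1606 / 4.9442 = -0.4370.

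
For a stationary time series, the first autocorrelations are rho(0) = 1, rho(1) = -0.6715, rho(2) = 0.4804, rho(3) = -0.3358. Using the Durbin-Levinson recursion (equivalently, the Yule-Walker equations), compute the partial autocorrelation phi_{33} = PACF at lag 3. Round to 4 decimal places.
\phi_{33} = 0.0101

The PACF at lag k is phi_{kk}, the last component of the solution
to the Yule-Walker system G_k phi = r_k where
  (G_k)_{ij} = rho(|i - j|), (r_k)_i = rho(i), i,j = 1..k.
Equivalently, Durbin-Levinson gives phi_{kk} iteratively:
  phi_{11} = rho(1)
  phi_{kk} = [rho(k) - sum_{j=1..k-1} phi_{k-1,j} rho(k-j)]
            / [1 - sum_{j=1..k-1} phi_{k-1,j} rho(j)],
  phi_{k,j} = phi_{k-1,j} - phi_{kk} phi_{k-1,k-j},  j = 1..k-1.
Step k = 1:
  phi_11 = rho(1) = -0.6715.
Step k = 2:
  phi_22 = [rho(2) - phi_11 rho(1)] / [1 - phi_11 rho(1)] = [0.4804 - (-0.6715)(-0.6715)] / [1 - (-0.6715)(-0.6715)]
         = 0.02948775 / 0.54908775 = 0.053703.
  Update: phi_21 = phi_11 - phi_22 phi_11 = -0.6715 - (0.053703)(-0.6715) = -0.635438.
Step k = 3:
  phi_33 = [rho(3) - phi_21 rho(2) - phi_22 rho(1)] / [1 - phi_21 rho(1) - phi_22 rho(2)]
    numerator   = -0.3358 - (-0.635438)(0.4804) - (0.053703)(-0.6715) = 0.00552625
    denominator = 1 - (-0.635438)(-0.6715) - (0.053703)(0.4804) = 0.54750416
  phi_33 = 0.00552625 / 0.54750416 = 0.0101.
Therefore phi_{33} = 0.0101.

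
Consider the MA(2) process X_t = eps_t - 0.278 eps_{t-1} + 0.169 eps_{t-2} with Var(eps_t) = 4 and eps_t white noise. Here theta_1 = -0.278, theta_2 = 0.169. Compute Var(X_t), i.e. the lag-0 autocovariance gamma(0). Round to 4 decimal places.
\gamma(0) = 4.4234

For an MA(q) process X_t = eps_t + sum_i theta_i eps_{t-i} with
Var(eps_t) = sigma^2, the variance is
  gamma(0) = sigma^2 * (1 + sum_i theta_i^2).
  sum_i theta_i^2 = (-0.278)^2 + (0.169)^2 = 0.077284 + 0.028561 = 0.105845.
  gamma(0) = 4 * (1 + 0.105845) = 4 * 1.105845 = 4.42338, which rounds to 4.4234.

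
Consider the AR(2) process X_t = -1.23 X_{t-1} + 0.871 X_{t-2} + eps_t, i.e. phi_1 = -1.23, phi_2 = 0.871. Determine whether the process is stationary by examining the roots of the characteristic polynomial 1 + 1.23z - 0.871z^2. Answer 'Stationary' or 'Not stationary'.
\text{Not stationary}

The AR(p) characteristic polynomial is P(z) = 1 + 1.23z - 0.871z^2.
Stationarity requires all roots to lie outside the unit circle, i.e. |z| > 1 for every root.
Set 1 + (1.23) z + (-0.871) z^2 = 0, i.e. a z^2 + b z + c = 0 with a = -0.871, b = 1.23, c = 1.
Discriminant D = b^2 - 4ac = (1.23)^2 - 4*(-0.871)*1 = 1.5129 - (-3.484) = 4.9969.
D >= 0, so the roots are real: z = (-b +/- sqrt(D)) / (2a) = (-1.23 +/- 2.235375) / (-1.742).
  z_1 = (-1.23 + 2.235375) / (-1.742) = -0.5771,   |z_1| = 0.5771.
  z_2 = (-1.23 - 2.235375) / (-1.742) = 1.9893,   |z_2| = 1.9893.
Moduli of all roots: 0.5771, 1.9893.
All moduli strictly greater than 1? No.
Verdict: Not stationary.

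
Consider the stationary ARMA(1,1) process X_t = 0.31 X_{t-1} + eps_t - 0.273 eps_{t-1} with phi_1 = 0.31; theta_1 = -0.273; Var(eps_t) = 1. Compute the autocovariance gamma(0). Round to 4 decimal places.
\gamma(0) = 1.0015

Multiply the model equation by X_{t-k} and take expectations. With theta_0 = psi_0 = 1 and psi_j the MA(infinity) weights, this gives
  gamma(k) - sum_i phi_i gamma(k-i) = c_k,
  c_k = sigma^2 * sum_{j=k..q} theta_j psi_{j-k}   (c_k = 0 for k > q),
using gamma(-m) = gamma(m).
psi-weights needed (psi_j = theta_j + sum_i phi_i psi_{j-i}):
  psi_1 = theta_1 + phi_1 = -0.273 + (0.31) = 0.037
Right-hand sides:
  c_0 = sigma^2 (1 + theta_1 psi_1) = 1 * (1 + (-0.273)(0.037)) = 1 * 0.989899 = 0.989899
  c_1 = sigma^2 theta_1 = 1 * (-0.273) = -0.273
  c_2 = 0
Equations for k = 0 and k = 1 (AR order 1):
  gamma(0) = phi_1 gamma(1) + c_0
  gamma(1) = phi_1 gamma(0) + c_1
Substituting the second into the first: gamma(0) (1 - phi_1^2) = c_0 + phi_1 c_1, so
  gamma(0) = (c_0 + phi_1 c_1) / (1 - phi_1^2) = (0.989899 + (0.31)(-0.273)) / (1 - (0.31)^2) = 0.905269 / 0.9039 = 1.001515.
Therefore gamma(0) = 1.0015 (to 4 decimal places).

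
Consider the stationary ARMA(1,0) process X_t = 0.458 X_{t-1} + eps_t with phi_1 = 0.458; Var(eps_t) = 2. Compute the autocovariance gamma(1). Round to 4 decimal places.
\gamma(1) = 1.1591

Multiply the model equation by X_{t-k} and take expectations. With theta_0 = psi_0 = 1 and psi_j the MA(infinity) weights, this gives
  gamma(k) - sum_i phi_i gamma(k-i) = c_k,
  c_k = sigma^2 * sum_{j=k..q} theta_j psi_{j-k}   (c_k = 0 for k > q),
using gamma(-m) = gamma(m).
Pure AR (q = 0): c_0 = sigma^2 = 2, c_k = 0 for k >= 1.
Equations for k = 0 and k = 1 (AR order 1):
  gamma(0) = phi_1 gamma(1) + c_0
  gamma(1) = phi_1 gamma(0) + c_1
Substituting the second into the first: gamma(0) (1 - phi_1^2) = c_0 + phi_1 c_1, so
  gamma(0) = c_0 / (1 - phi_1^2) = 2 / (1 - (0.458)^2) = 2 / 0.790236 = 2.53089.
  gamma(1) = phi_1 gamma(0) = (0.458)(2.53089) = 1.159147.
Therefore gamma(1) = 1.1591 (to 4 decimal places).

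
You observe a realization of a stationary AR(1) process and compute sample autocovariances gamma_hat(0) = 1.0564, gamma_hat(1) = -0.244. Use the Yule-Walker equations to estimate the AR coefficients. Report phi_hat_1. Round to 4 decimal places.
\hat\phi_{1} = -0.2310

The Yule-Walker equations for an AR(p) process read, in matrix form,
  Gamma_p phi = r_p,   with   (Gamma_p)_{ij} = gamma(|i - j|),
                       (r_p)_i = gamma(i),   i,j = 1..p.
Substitute the sample gammas (Toeplitz matrix and right-hand side of size 1):
  Gamma_p = [[1.0564]]
  r_p     = [-0.244]
With p = 1 this is the single equation gamma(0) phi_1 = gamma(1):
  phi_hat_1 = gamma(1) / gamma(0) = -0.244 / 1.0564 = -0.2310.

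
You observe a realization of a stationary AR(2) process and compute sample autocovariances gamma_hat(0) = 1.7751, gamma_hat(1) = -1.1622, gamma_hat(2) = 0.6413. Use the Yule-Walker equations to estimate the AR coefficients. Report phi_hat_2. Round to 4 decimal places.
\hat\phi_{2} = -0.1179

The Yule-Walker equations for an AR(p) process read, in matrix form,
  Gamma_p phi = r_p,   with   (Gamma_p)_{ij} = gamma(|i - j|),
                       (r_p)_i = gamma(i),   i,j = 1..p.
Substitute the sample gammas (Toeplitz matrix and right-hand side of size 2):
  Gamma_p = [[1.7751, -1.1622], [-1.1622, 1.7751]]
  r_p     = [-1.1622, 0.6413]
Written out:
  1.7751 phi_1 - 1.1622 phi_2 = -1.1622
  -1.1622 phi_1 + 1.7751 phi_2 = 0.6413
Solve by Cramer's rule:
  det = gamma(0)^2 - gamma(1)^2 = (1.7751)^2 - (-1.1622)^2 = 3.15098001 - 1.35070884 = 1.80027117
  phi_hat_1 = [gamma(1) gamma(0) - gamma(1) gamma(2)] / det = [(-1.1622)(1.7751) - (-1.1622)(0.6413)] / 1.80027117 = -1.31770236 / 1.80027117 = -0.7319
  phi_hat_2 = [gamma(0) gamma(2) - gamma(1)^2] / det = [(1.7751)(0.6413) - (-1.1622)^2] / 1.80027117 = -0.21233721 / 1.80027117 = -0.1179
So phi_hat = [-0.7319, -0.1179].
Therefore phi_hat_2 = -0.1179.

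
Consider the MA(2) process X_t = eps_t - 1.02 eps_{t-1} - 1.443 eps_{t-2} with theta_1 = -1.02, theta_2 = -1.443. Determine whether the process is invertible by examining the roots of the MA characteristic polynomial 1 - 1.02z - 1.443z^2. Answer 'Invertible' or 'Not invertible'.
\text{Not invertible}

The MA(q) characteristic polynomial is P(z) = 1 - 1.02z - 1.443z^2.
Invertibility requires all roots to lie outside the unit circle, i.e. |z| > 1 for every root.
Set 1 + (-1.02) z + (-1.443) z^2 = 0, i.e. a z^2 + b z + c = 0 with a = -1.443, b = -1.02, c = 1.
Discriminant D = b^2 - 4ac = (-1.02)^2 - 4*(-1.443)*1 = 1.0404 - (-5.772) = 6.8124.
D >= 0, so the roots are real: z = (-b +/- sqrt(D)) / (2a) = (1.02 +/- 2.610057) / (-2.886).
  z_1 = (1.02 + 2.610057) / (-2.886) = -1.2578,   |z_1| = 1.2578.
  z_2 = (1.02 - 2.610057) / (-2.886) = 0.551,   |z_2| = 0.551.
Moduli of all roots: 1.2578, 0.5510.
All moduli strictly greater than 1? No.
Verdict: Not invertible.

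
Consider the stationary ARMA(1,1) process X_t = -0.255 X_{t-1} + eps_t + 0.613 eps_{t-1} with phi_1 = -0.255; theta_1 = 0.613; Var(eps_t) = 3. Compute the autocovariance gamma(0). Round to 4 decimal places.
\gamma(0) = 3.4112

Multiply the model equation by X_{t-k} and take expectations. With theta_0 = psi_0 = 1 and psi_j the MA(infinity) weights, this gives
  gamma(k) - sum_i phi_i gamma(k-i) = c_k,
  c_k = sigma^2 * sum_{j=k..q} theta_j psi_{j-k}   (c_k = 0 for k > q),
using gamma(-m) = gamma(m).
psi-weights needed (psi_j = theta_j + sum_i phi_i psi_{j-i}):
  psi_1 = theta_1 + phi_1 = 0.613 + (-0.255) = 0.358
Right-hand sides:
  c_0 = sigma^2 (1 + theta_1 psi_1) = 3 * (1 + (0.613)(0.358)) = 3 * 1.219454 = 3.658362
  c_1 = sigma^2 theta_1 = 3 * (0.613) = 1.839
  c_2 = 0
Equations for k = 0 and k = 1 (AR order 1):
  gamma(0) = phi_1 gamma(1) + c_0
  gamma(1) = phi_1 gamma(0) + c_1
Substituting the second into the first: gamma(0) (1 - phi_1^2) = c_0 + phi_1 c_1, so
  gamma(0) = (c_0 + phi_1 c_1) / (1 - phi_1^2) = (3.658362 + (-0.255)(1.839)) / (1 - (-0.255)^2) = 3.189417 / 0.934975 = 3.411232.
Therefore gamma(0) = 3.4112 (to 4 decimal places).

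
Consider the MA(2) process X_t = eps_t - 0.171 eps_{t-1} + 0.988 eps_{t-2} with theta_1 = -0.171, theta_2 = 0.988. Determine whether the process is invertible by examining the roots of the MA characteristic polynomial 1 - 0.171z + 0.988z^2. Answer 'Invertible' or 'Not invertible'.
\text{Invertible}

The MA(q) characteristic polynomial is P(z) = 1 - 0.171z + 0.988z^2.
Invertibility requires all roots to lie outside the unit circle, i.e. |z| > 1 for every root.
Set 1 + (-0.171) z + (0.988) z^2 = 0, i.e. a z^2 + b z + c = 0 with a = 0.988, b = -0.171, c = 1.
Discriminant D = b^2 - 4ac = (-0.171)^2 - 4*(0.988)*1 = 0.029241 - (3.952) = -3.922759.
D < 0, so the roots are the complex-conjugate pair z = (-b +/- i sqrt(-D)) / (2a) = 0.0865 +/- 1.0023i.
For a conjugate pair |z|^2 = z * conj(z) = (product of roots) = c/a = 1/(0.988) = 1.012146, so |z| = sqrt(1.012146) = 1.0061 for both roots.
Moduli of all roots: 1.0061, 1.0061.
All moduli strictly greater than 1? Yes.
Verdict: Invertible.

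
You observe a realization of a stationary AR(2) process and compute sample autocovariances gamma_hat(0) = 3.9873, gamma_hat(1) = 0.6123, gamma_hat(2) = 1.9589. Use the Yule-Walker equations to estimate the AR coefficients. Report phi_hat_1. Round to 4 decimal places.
\hat\phi_{1} = 0.0800

The Yule-Walker equations for an AR(p) process read, in matrix form,
  Gamma_p phi = r_p,   with   (Gamma_p)_{ij} = gamma(|i - j|),
                       (r_p)_i = gamma(i),   i,j = 1..p.
Substitute the sample gammas (Toeplitz matrix and right-hand side of size 2):
  Gamma_p = [[3.9873, 0.6123], [0.6123, 3.9873]]
  r_p     = [0.6123, 1.9589]
Written out:
  3.9873 phi_1 + 0.6123 phi_2 = 0.6123
  0.6123 phi_1 + 3.9873 phi_2 = 1.9589
Solve by Cramer's rule:
  det = gamma(0)^2 - gamma(1)^2 = (3.9873)^2 - (0.6123)^2 = 15.89856129 - 0.37491129 = 15.52365
  phi_hat_1 = [gamma(1) gamma(0) - gamma(1) gamma(2)] / det = [(0.6123)(3.9873) - (0.6123)(1.9589)] / 15.52365 = 1.24198932 / 15.52365 = 0.08
  phi_hat_2 = [gamma(0) gamma(2) - gamma(1)^2] / det = [(3.9873)(1.9589) - (0.6123)^2] / 15.52365 = 7.43581068 / 15.52365 = 0.479
So phi_hat = [0.0800, 0.4790].
Therefore phi_hat_1 = 0.0800.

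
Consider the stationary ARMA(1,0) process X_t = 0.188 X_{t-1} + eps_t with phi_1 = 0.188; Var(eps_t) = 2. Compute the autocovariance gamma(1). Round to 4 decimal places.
\gamma(1) = 0.3898

Multiply the model equation by X_{t-k} and take expectations. With theta_0 = psi_0 = 1 and psi_j the MA(infinity) weights, this gives
  gamma(k) - sum_i phi_i gamma(k-i) = c_k,
  c_k = sigma^2 * sum_{j=k..q} theta_j psi_{j-k}   (c_k = 0 for k > q),
using gamma(-m) = gamma(m).
Pure AR (q = 0): c_0 = sigma^2 = 2, c_k = 0 for k >= 1.
Equations for k = 0 and k = 1 (AR order 1):
  gamma(0) = phi_1 gamma(1) + c_0
  gamma(1) = phi_1 gamma(0) + c_1
Substituting the second into the first: gamma(0) (1 - phi_1^2) = c_0 + phi_1 c_1, so
  gamma(0) = c_0 / (1 - phi_1^2) = 2 / (1 - (0.188)^2) = 2 / 0.964656 = 2.073278.
  gamma(1) = phi_1 gamma(0) = (0.188)(2.073278) = 0.389776.
Therefore gamma(1) = 0.3898 (to 4 decimal places).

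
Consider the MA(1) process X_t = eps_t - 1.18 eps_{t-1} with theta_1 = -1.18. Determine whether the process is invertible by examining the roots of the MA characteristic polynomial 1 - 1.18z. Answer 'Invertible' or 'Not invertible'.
\text{Not invertible}

The MA(q) characteristic polynomial is P(z) = 1 - 1.18z.
Invertibility requires all roots to lie outside the unit circle, i.e. |z| > 1 for every root.
This is linear in z: 1 + (-1.18) z = 0  =>  z = -1/(-1.18) = 0.847458,  |z| = 0.847458.
Moduli of all roots: 0.8475.
All moduli strictly greater than 1? No.
Verdict: Not invertible.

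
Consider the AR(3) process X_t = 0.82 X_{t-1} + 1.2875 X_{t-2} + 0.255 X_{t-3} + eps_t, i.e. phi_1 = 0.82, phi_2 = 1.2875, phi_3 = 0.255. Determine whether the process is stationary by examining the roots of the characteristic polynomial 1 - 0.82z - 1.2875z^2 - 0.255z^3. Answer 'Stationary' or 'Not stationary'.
\text{Not stationary}

The AR(p) characteristic polynomial is P(z) = 1 - 0.82z - 1.2875z^2 - 0.255z^3.
Stationarity requires all roots to lie outside the unit circle, i.e. |z| > 1 for every root.
Degree 3: look for a simple real root z0 first, then factor out (1 - z/z0) and solve the remaining quadratic.
Testing z0 = -4: P(-4) = 1 + (-0.82)(-4) + (-1.2875)(-4)^2 + (-0.255)(-4)^3
  = 1 + (3.28) + (-20.6) + (16.32) = 0.  So z_0 = -4 is a root, |z_0| = 4.
Divide out the factor (1 + 0.25 z) = (1 - z/z0) (since 1/z0 = -0.25):
  P(z) = (1 + 0.25 z)(1 + (-1.07) z + (-1.02) z^2)
  [check: z-coef -1.07 - (-0.25) = -0.82; z^2-coef -1.02 - (-0.25)(-1.07) = -1.2875; z^3-coef -(-0.25)(-1.02) = -0.255.]
Remaining roots from the quadratic factor 1 + (-1.07) z + (-1.02) z^2:
  Set 1 + (-1.07) z + (-1.02) z^2 = 0, i.e. a z^2 + b z + c = 0 with a = -1.02, b = -1.07, c = 1.
  Discriminant D = b^2 - 4ac = (-1.07)^2 - 4*(-1.02)*1 = 1.1449 - (-4.08) = 5.2249.
  D >= 0, so the roots are real: z = (-b +/- sqrt(D)) / (2a) = (1.07 +/- 2.285804) / (-2.04).
    z_1 = (1.07 + 2.285804) / (-2.04) = -1.645,   |z_1| = 1.645.
    z_2 = (1.07 - 2.285804) / (-2.04) = 0.596,   |z_2| = 0.596.
Moduli of all roots: 4.0000, 1.6450, 0.5960.
All moduli strictly greater than 1? No.
Verdict: Not stationary.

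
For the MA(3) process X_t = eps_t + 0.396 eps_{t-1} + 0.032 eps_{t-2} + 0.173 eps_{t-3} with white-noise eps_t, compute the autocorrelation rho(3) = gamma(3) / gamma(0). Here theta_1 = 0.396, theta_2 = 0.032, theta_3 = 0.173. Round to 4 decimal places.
\rho(3) = 0.1457

For an MA(q) process with theta_0 = 1, the autocovariance is
  gamma(k) = sigma^2 * sum_{i=0..q-k} theta_i * theta_{i+k},
and rho(k) = gamma(k) / gamma(0). Sigma^2 cancels.
  numerator   = (1)*(0.173) = 0.173.
  denominator = (1)^2 + (0.396)^2 + (0.032)^2 + (0.173)^2 = 1.187769.
  rho(3) = 0.173 / 1.187769 = 0.1457.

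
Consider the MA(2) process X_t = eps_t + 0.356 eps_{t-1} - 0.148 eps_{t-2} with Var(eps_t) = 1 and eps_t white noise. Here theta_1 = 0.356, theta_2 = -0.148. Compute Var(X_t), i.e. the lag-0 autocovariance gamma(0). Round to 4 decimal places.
\gamma(0) = 1.1486

For an MA(q) process X_t = eps_t + sum_i theta_i eps_{t-i} with
Var(eps_t) = sigma^2, the variance is
  gamma(0) = sigma^2 * (1 + sum_i theta_i^2).
  sum_i theta_i^2 = (0.356)^2 + (-0.148)^2 = 0.126736 + 0.021904 = 0.14864.
  gamma(0) = 1 * (1 + 0.14864) = 1 * 1.14864 = 1.14864, which rounds to 1.1486.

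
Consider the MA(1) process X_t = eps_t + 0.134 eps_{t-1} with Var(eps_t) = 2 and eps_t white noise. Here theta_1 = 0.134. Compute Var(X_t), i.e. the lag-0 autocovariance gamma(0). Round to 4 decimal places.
\gamma(0) = 2.0359

For an MA(q) process X_t = eps_t + sum_i theta_i eps_{t-i} with
Var(eps_t) = sigma^2, the variance is
  gamma(0) = sigma^2 * (1 + sum_i theta_i^2).
  sum_i theta_i^2 = (0.134)^2 = 0.017956.
  gamma(0) = 2 * (1 + 0.017956) = 2 * 1.017956 = 2.035912, which rounds to 2.0359.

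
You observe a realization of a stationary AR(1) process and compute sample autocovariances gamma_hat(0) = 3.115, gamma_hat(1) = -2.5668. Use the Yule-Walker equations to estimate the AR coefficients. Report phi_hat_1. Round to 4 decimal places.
\hat\phi_{1} = -0.8240

The Yule-Walker equations for an AR(p) process read, in matrix form,
  Gamma_p phi = r_p,   with   (Gamma_p)_{ij} = gamma(|i - j|),
                       (r_p)_i = gamma(i),   i,j = 1..p.
Substitute the sample gammas (Toeplitz matrix and right-hand side of size 1):
  Gamma_p = [[3.115]]
  r_p     = [-2.5668]
With p = 1 this is the single equation gamma(0) phi_1 = gamma(1):
  phi_hat_1 = gamma(1) / gamma(0) = -2.5668 / 3.115 = -0.8240.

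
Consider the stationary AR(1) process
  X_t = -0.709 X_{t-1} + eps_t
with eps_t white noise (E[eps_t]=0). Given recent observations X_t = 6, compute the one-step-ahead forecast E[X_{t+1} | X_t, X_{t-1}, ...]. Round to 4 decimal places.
E[X_{t+1} \mid \mathcal F_t] = -4.2540

For an AR(p) model X_t = c + sum_i phi_i X_{t-i} + eps_t, the
one-step-ahead conditional mean is
  E[X_{t+1} | X_t, ...] = c + sum_i phi_i X_{t+1-i}.
Substitute known values:
  E[X_{t+1} | ...] = (-0.709) * (6)
                   = -4.2540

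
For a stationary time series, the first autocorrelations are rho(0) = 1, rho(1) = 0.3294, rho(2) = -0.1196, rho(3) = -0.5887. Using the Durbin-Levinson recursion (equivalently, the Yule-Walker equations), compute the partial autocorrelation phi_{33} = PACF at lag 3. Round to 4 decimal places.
\phi_{33} = -0.5461

The PACF at lag k is phi_{kk}, the last component of the solution
to the Yule-Walker system G_k phi = r_k where
  (G_k)_{ij} = rho(|i - j|), (r_k)_i = rho(i), i,j = 1..k.
Equivalently, Durbin-Levinson gives phi_{kk} iteratively:
  phi_{11} = rho(1)
  phi_{kk} = [rho(k) - sum_{j=1..k-1} phi_{k-1,j} rho(k-j)]
            / [1 - sum_{j=1..k-1} phi_{k-1,j} rho(j)],
  phi_{k,j} = phi_{k-1,j} - phi_{kk} phi_{k-1,k-j},  j = 1..k-1.
Step k = 1:
  phi_11 = rho(1) = 0.3294.
Step k = 2:
  phi_22 = [rho(2) - phi_11 rho(1)] / [1 - phi_11 rho(1)] = [-0.1196 - (0.3294)(0.3294)] / [1 - (0.3294)(0.3294)]
         = -0.22810436 / 0.89149564 = -0.255867.
  Update: phi_21 = phi_11 - phi_22 phi_11 = 0.3294 - (-0.255867)(0.3294) = 0.413683.
Step k = 3:
  phi_33 = [rho(3) - phi_21 rho(2) - phi_22 rho(1)] / [1 - phi_21 rho(1) - phi_22 rho(2)]
    numerator   = -0.5887 - (0.413683)(-0.1196) - (-0.255867)(0.3294) = -0.45494095
    denominator = 1 - (0.413683)(0.3294) - (-0.255867)(-0.1196) = 0.83313125
  phi_33 = -0.45494095 / 0.83313125 = -0.5461.
Therefore phi_{33} = -0.5461.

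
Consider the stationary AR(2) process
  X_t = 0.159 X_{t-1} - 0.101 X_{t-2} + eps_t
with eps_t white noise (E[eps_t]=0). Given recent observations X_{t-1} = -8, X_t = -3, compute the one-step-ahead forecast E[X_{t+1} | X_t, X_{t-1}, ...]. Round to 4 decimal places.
E[X_{t+1} \mid \mathcal F_t] = 0.3310

For an AR(p) model X_t = c + sum_i phi_i X_{t-i} + eps_t, the
one-step-ahead conditional mean is
  E[X_{t+1} | X_t, ...] = c + sum_i phi_i X_{t+1-i}.
Substitute known values:
  E[X_{t+1} | ...] = (0.159) * (-3) + (-0.101) * (-8)
                   = 0.3310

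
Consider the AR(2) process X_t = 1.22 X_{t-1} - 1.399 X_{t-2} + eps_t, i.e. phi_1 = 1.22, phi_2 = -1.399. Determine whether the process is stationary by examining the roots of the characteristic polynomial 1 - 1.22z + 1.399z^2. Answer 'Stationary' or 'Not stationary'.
\text{Not stationary}

The AR(p) characteristic polynomial is P(z) = 1 - 1.22z + 1.399z^2.
Stationarity requires all roots to lie outside the unit circle, i.e. |z| > 1 for every root.
Set 1 + (-1.22) z + (1.399) z^2 = 0, i.e. a z^2 + b z + c = 0 with a = 1.399, b = -1.22, c = 1.
Discriminant D = b^2 - 4ac = (-1.22)^2 - 4*(1.399)*1 = 1.4884 - (5.596) = -4.1076.
D < 0, so the roots are the complex-conjugate pair z = (-b +/- i sqrt(-D)) / (2a) = 0.436 +/- 0.7243i.
For a conjugate pair |z|^2 = z * conj(z) = (product of roots) = c/a = 1/(1.399) = 0.714796, so |z| = sqrt(0.714796) = 0.8455 for both roots.
Moduli of all roots: 0.8455, 0.8455.
All moduli strictly greater than 1? No.
Verdict: Not stationary.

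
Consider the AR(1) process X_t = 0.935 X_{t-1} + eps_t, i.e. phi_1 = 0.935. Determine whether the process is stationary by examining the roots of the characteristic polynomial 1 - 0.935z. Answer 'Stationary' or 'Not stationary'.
\text{Stationary}

The AR(p) characteristic polynomial is P(z) = 1 - 0.935z.
Stationarity requires all roots to lie outside the unit circle, i.e. |z| > 1 for every root.
This is linear in z: 1 + (-0.935) z = 0  =>  z = -1/(-0.935) = 1.069519,  |z| = 1.069519.
Moduli of all roots: 1.0695.
All moduli strictly greater than 1? Yes.
Verdict: Stationary.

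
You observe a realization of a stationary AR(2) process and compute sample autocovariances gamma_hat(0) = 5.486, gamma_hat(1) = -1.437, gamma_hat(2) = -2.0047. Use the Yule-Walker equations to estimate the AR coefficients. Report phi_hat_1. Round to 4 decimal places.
\hat\phi_{1} = -0.3840

The Yule-Walker equations for an AR(p) process read, in matrix form,
  Gamma_p phi = r_p,   with   (Gamma_p)_{ij} = gamma(|i - j|),
                       (r_p)_i = gamma(i),   i,j = 1..p.
Substitute the sample gammas (Toeplitz matrix and right-hand side of size 2):
  Gamma_p = [[5.486, -1.437], [-1.437, 5.486]]
  r_p     = [-1.437, -2.0047]
Written out:
  5.486 phi_1 - 1.437 phi_2 = -1.437
  -1.437 phi_1 + 5.486 phi_2 = -2.0047
Solve by Cramer's rule:
  det = gamma(0)^2 - gamma(1)^2 = (5.486)^2 - (-1.437)^2 = 30.096196 - 2.064969 = 28.031227
  phi_hat_1 = [gamma(1) gamma(0) - gamma(1) gamma(2)] / det = [(-1.437)(5.486) - (-1.437)(-2.0047)] / 28.031227 = -10.7641359 / 28.031227 = -0.384
  phi_hat_2 = [gamma(0) gamma(2) - gamma(1)^2] / det = [(5.486)(-2.0047) - (-1.437)^2] / 28.031227 = -13.0627532 / 28.031227 = -0.466
So phi_hat = [-0.3840, -0.4660].
Therefore phi_hat_1 = -0.3840.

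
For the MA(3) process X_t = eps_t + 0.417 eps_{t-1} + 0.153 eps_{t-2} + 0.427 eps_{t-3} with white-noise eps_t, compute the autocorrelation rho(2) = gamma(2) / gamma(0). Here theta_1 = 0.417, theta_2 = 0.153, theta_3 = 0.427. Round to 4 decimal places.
\rho(2) = 0.2400

For an MA(q) process with theta_0 = 1, the autocovariance is
  gamma(k) = sigma^2 * sum_{i=0..q-k} theta_i * theta_{i+k},
and rho(k) = gamma(k) / gamma(0). Sigma^2 cancels.
  numerator   = (1)*(0.153) + (0.417)*(0.427) = 0.331059.
  denominator = (1)^2 + (0.417)^2 + (0.153)^2 + (0.427)^2 = 1.379627.
  rho(2) = 0.331059 / 1.379627 = 0.2400.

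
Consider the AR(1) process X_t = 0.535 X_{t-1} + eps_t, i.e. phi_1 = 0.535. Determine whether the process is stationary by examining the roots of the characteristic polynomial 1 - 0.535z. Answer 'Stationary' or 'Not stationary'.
\text{Stationary}

The AR(p) characteristic polynomial is P(z) = 1 - 0.535z.
Stationarity requires all roots to lie outside the unit circle, i.e. |z| > 1 for every root.
This is linear in z: 1 + (-0.535) z = 0  =>  z = -1/(-0.535) = 1.869159,  |z| = 1.869159.
Moduli of all roots: 1.8692.
All moduli strictly greater than 1? Yes.
Verdict: Stationary.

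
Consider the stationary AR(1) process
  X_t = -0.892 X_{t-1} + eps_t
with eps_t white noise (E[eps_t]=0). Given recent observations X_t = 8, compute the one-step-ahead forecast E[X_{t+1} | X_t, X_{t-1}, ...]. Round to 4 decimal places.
E[X_{t+1} \mid \mathcal F_t] = -7.1360

For an AR(p) model X_t = c + sum_i phi_i X_{t-i} + eps_t, the
one-step-ahead conditional mean is
  E[X_{t+1} | X_t, ...] = c + sum_i phi_i X_{t+1-i}.
Substitute known values:
  E[X_{t+1} | ...] = (-0.892) * (8)
                   = -7.1360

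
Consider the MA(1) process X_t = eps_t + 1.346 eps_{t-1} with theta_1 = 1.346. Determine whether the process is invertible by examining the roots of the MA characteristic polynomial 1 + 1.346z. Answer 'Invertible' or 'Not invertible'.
\text{Not invertible}

The MA(q) characteristic polynomial is P(z) = 1 + 1.346z.
Invertibility requires all roots to lie outside the unit circle, i.e. |z| > 1 for every root.
This is linear in z: 1 + (1.346) z = 0  =>  z = -1/(1.346) = -0.742942,  |z| = 0.742942.
Moduli of all roots: 0.7429.
All moduli strictly greater than 1? No.
Verdict: Not invertible.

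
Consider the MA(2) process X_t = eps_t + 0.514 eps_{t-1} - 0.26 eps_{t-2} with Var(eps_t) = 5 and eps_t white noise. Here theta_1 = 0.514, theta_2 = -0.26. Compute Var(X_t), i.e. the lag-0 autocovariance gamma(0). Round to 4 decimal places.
\gamma(0) = 6.6590

For an MA(q) process X_t = eps_t + sum_i theta_i eps_{t-i} with
Var(eps_t) = sigma^2, the variance is
  gamma(0) = sigma^2 * (1 + sum_i theta_i^2).
  sum_i theta_i^2 = (0.514)^2 + (-0.26)^2 = 0.264196 + 0.0676 = 0.331796.
  gamma(0) = 5 * (1 + 0.331796) = 5 * 1.331796 = 6.65898, which rounds to 6.6590.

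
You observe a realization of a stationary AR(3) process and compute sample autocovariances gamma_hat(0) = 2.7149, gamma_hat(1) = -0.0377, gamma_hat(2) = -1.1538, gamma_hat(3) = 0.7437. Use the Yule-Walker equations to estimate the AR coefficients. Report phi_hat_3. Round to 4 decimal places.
\hat\phi_{3} = 0.3170

The Yule-Walker equations for an AR(p) process read, in matrix form,
  Gamma_p phi = r_p,   with   (Gamma_p)_{ij} = gamma(|i - j|),
                       (r_p)_i = gamma(i),   i,j = 1..p.
Substitute the sample gammas (Toeplitz matrix and right-hand side of size 3):
  Gamma_p = [[2.7149, -0.0377, -1.1538], [-0.0377, 2.7149, -0.0377], [-1.1538, -0.0377, 2.7149]]
  r_p     = [-0.0377, -1.1538, 0.7437]
Written out (R1..R3):
  (R1) 2.7149 phi_1 - 0.0377 phi_2 - 1.1538 phi_3 = -0.0377
  (R2) -0.0377 phi_1 + 2.7149 phi_2 - 0.0377 phi_3 = -1.1538
  (R3) -1.1538 phi_1 - 0.0377 phi_2 + 2.7149 phi_3 = 0.7437
Gaussian elimination:
  R2 <- R2 - (-0.0377/2.7149) R1 = R2 - (-0.013886) R1:  2.714376 phi_2 - 0.053722 phi_3 = -1.154324
  R3 <- R3 - (-1.1538/2.7149) R1 = R3 - (-0.424988) R1:  -0.053722 phi_2 + 2.224549 phi_3 = 0.727678
  R3 <- R3 - (-0.053722/2.714376) R2 = R3 - (-0.019792) R2:  2.223486 phi_3 = 0.704832
Back-substitution:
  phi_hat_3 = 0.704832 / 2.223486 = 0.316994
  phi_hat_2 = (-1.154324 - (-0.053722)(0.316994)) / 2.714376 = -0.418989
  phi_hat_1 = (-0.0377 - (-0.0377)(-0.418989) - (-1.1538)(0.316994)) / 2.7149 = 0.115014
So phi_hat = [0.1150, -0.4190, 0.3170].
Therefore phi_hat_3 = 0.3170.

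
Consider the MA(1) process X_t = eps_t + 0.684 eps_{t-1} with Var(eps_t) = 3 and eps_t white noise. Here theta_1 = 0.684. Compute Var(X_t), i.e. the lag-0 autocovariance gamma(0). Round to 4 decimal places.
\gamma(0) = 4.4036

For an MA(q) process X_t = eps_t + sum_i theta_i eps_{t-i} with
Var(eps_t) = sigma^2, the variance is
  gamma(0) = sigma^2 * (1 + sum_i theta_i^2).
  sum_i theta_i^2 = (0.684)^2 = 0.467856.
  gamma(0) = 3 * (1 + 0.467856) = 3 * 1.467856 = 4.403568, which rounds to 4.4036.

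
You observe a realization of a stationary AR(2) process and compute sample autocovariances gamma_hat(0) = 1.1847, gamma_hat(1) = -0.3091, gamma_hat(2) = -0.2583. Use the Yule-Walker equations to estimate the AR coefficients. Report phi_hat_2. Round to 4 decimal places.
\hat\phi_{2} = -0.3070

The Yule-Walker equations for an AR(p) process read, in matrix form,
  Gamma_p phi = r_p,   with   (Gamma_p)_{ij} = gamma(|i - j|),
                       (r_p)_i = gamma(i),   i,j = 1..p.
Substitute the sample gammas (Toeplitz matrix and right-hand side of size 2):
  Gamma_p = [[1.1847, -0.3091], [-0.3091, 1.1847]]
  r_p     = [-0.3091, -0.2583]
Written out:
  1.1847 phi_1 - 0.3091 phi_2 = -0.3091
  -0.3091 phi_1 + 1.1847 phi_2 = -0.2583
Solve by Cramer's rule:
  det = gamma(0)^2 - gamma(1)^2 = (1.1847)^2 - (-0.3091)^2 = 1.40351409 - 0.09554281 = 1.30797128
  phi_hat_1 = [gamma(1) gamma(0) - gamma(1) gamma(2)] / det = [(-0.3091)(1.1847) - (-0.3091)(-0.2583)] / 1.30797128 = -0.4460313 / 1.30797128 = -0.341
  phi_hat_2 = [gamma(0) gamma(2) - gamma(1)^2] / det = [(1.1847)(-0.2583) - (-0.3091)^2] / 1.30797128 = -0.40155082 / 1.30797128 = -0.307
So phi_hat = [-0.3410, -0.3070].
Therefore phi_hat_2 = -0.3070.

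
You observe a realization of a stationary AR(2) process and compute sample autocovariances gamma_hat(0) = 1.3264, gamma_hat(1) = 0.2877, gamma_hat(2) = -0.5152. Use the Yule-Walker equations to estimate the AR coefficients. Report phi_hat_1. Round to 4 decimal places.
\hat\phi_{1} = 0.3160

The Yule-Walker equations for an AR(p) process read, in matrix form,
  Gamma_p phi = r_p,   with   (Gamma_p)_{ij} = gamma(|i - j|),
                       (r_p)_i = gamma(i),   i,j = 1..p.
Substitute the sample gammas (Toeplitz matrix and right-hand side of size 2):
  Gamma_p = [[1.3264, 0.2877], [0.2877, 1.3264]]
  r_p     = [0.2877, -0.5152]
Written out:
  1.3264 phi_1 + 0.2877 phi_2 = 0.2877
  0.2877 phi_1 + 1.3264 phi_2 = -0.5152
Solve by Cramer's rule:
  det = gamma(0)^2 - gamma(1)^2 = (1.3264)^2 - (0.2877)^2 = 1.75933696 - 0.08277129 = 1.67656567
  phi_hat_1 = [gamma(1) gamma(0) - gamma(1) gamma(2)] / det = [(0.2877)(1.3264) - (0.2877)(-0.5152)] / 1.67656567 = 0.52982832 / 1.67656567 = 0.316
  phi_hat_2 = [gamma(0) gamma(2) - gamma(1)^2] / det = [(1.3264)(-0.5152) - (0.2877)^2] / 1.67656567 = -0.76613257 / 1.67656567 = -0.457
So phi_hat = [0.3160, -0.4570].
Therefore phi_hat_1 = 0.3160.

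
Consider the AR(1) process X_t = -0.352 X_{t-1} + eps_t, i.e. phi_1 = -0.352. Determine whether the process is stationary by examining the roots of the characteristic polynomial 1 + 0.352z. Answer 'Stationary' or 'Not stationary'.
\text{Stationary}

The AR(p) characteristic polynomial is P(z) = 1 + 0.352z.
Stationarity requires all roots to lie outside the unit circle, i.e. |z| > 1 for every root.
This is linear in z: 1 + (0.352) z = 0  =>  z = -1/(0.352) = -2.840909,  |z| = 2.840909.
Moduli of all roots: 2.8409.
All moduli strictly greater than 1? Yes.
Verdict: Stationary.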